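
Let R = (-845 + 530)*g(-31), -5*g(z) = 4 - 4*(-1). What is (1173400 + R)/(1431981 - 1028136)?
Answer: 1173904/403845 ≈ 2.9068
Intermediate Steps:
g(z) = -8/5 (g(z) = -(4 - 4*(-1))/5 = -(4 + 4)/5 = -1/5*8 = -8/5)
R = 504 (R = (-845 + 530)*(-8/5) = -315*(-8/5) = 504)
(1173400 + R)/(1431981 - 1028136) = (1173400 + 504)/(1431981 - 1028136) = 1173904/403845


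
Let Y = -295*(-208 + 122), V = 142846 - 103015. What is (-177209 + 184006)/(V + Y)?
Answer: 6797/65201 ≈ 0.10425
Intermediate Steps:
V = 39831
Y = 25370 (Y = -295*(-86) = 25370)
(-177209 + 184006)/(V + Y) = (-177209 + 184006)/(39831 + 25370) = 6797/65201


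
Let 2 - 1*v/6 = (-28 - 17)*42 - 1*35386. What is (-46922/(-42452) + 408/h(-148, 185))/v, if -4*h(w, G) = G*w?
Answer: 169250753/32497164345960 ≈ 5.2082e-6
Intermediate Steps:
h(w, G) = -G*w/4
v = 223668 (v = 12 - 6*((-28 - 17)*42 - 1*35386) = 12 - 6*(-45*42 - 35386) = 12 - 6*(-1890 - 35386) = 12 - 6*(-37276) = 12 + 223656 = 223668)
(-46922/(-42452) + 408/h(-148, 185))/v = (-46922/(-42452) + 408/((-¼*185*(-148))))/223668 = (-46922*(-1/42452) + 408/6845)*(1/223668) = (23461/21226 + 408*(1/6845))*(1/223668) = (23461/21226 + 408/6845)*(1/223668) = (169250753/145291970)*(1/223668) = 169250753/32497164345960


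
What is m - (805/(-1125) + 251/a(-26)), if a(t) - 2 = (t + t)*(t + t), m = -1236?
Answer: -250719803/202950 ≈ -1235.4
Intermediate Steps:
a(t) = 2 + 4*t² (a(t) = 2 + (t + t)*(t + t) = 2 + (2*t)*(2*t) = 2 + 4*t²)
m - (805/(-1125) + 251/a(-26)) = -1236 - (805/(-1125) + 251/(2 + 4*(-26)²)) = -1236 - (805*(-1/1125) + 251/(2 + 4*676)) = -1236 - (-161/225 + 251/(2 + 2704)) = -1236 - (-161/225 + 251/2706) = -1236 - 1*(-126397/202950) = -1236 + 126397/202950 = -250719803/202950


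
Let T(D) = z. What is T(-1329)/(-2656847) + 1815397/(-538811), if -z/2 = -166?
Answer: -4823410958511/1431538388917 ≈ -3.3694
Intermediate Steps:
z = 332 (z = -2*(-166) = 332)
T(D) = 332
T(-1329)/(-2656847) + 1815397/(-538811) = 332/(-2656847) + 1815397/(-538811) = 332*(-1/2656847) + 1815397*(-1/538811) = -332/2656847 - 1815397/538811 = -4823410958511/1431538388917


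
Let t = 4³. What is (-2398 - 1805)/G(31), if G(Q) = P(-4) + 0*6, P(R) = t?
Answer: -4203/64 ≈ -65.672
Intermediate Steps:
t = 64
P(R) = 64
G(Q) = 64 (G(Q) = 64 + 0*6 = 64 + 0 = 64)
(-2398 - 1805)/G(31) = (-2398 - 1805)/64 = -4203*1/64 = -4203/64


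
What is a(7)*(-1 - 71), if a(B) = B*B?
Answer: -3528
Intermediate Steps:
a(B) = B²
a(7)*(-1 - 71) = 7²*(-1 - 71) = 49*(-72) = -3528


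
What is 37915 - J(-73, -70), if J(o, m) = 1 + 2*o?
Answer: 38060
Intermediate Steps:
37915 - J(-73, -70) = 37915 - (1 + 2*(-73)) = 37915 - (1 - 146) = 37915 - 1*(-145) = 37915 + 145 = 38060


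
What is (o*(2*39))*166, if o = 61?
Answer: 789828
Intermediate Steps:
(o*(2*39))*166 = (61*(2*39))*166 = (61*78)*166 = 4758*166 = 789828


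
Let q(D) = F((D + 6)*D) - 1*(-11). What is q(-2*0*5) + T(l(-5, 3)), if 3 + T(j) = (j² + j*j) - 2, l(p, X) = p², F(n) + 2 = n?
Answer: 1254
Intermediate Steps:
F(n) = -2 + n
q(D) = 9 + D*(6 + D) (q(D) = (-2 + (D + 6)*D) - 1*(-11) = (-2 + (6 + D)*D) + 11 = (-2 + D*(6 + D)) + 11 = 9 + D*(6 + D))
T(j) = -5 + 2*j² (T(j) = -3 + ((j² + j*j) - 2) = -3 + ((j² + j²) - 2) = -3 + (2*j² - 2) = -3 + (-2 + 2*j²) = -5 + 2*j²)
q(-2*0*5) + T(l(-5, 3)) = (9 + (-2*0*5)*(6 - 2*0*5)) + (-5 + 2*((-5)²)²) = (9 + (0*5)*(6 + 0*5)) + (-5 + 2*25²) = (9 + 0*(6 + 0)) + (-5 + 2*625) = (9 + 0*6) + (-5 + 1250) = (9 + 0) + 1245 = 9 + 1245 = 1254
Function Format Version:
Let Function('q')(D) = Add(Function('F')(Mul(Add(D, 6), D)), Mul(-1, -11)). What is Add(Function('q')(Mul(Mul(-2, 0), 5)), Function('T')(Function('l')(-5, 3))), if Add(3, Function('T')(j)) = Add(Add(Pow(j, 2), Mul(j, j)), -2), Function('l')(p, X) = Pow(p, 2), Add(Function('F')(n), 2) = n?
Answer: 1254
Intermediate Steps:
Function('F')(n) = Add(-2, n)
Function('q')(D) = Add(9, Mul(D, Add(6, D))) (Function('q')(D) = Add(Add(-2, Mul(Add(D, 6), D)), Mul(-1, -11)) = Add(Add(-2, Mul(Add(6, D), D)), 11) = Add(Add(-2, Mul(D, Add(6, D))), 11) = Add(9, Mul(D, Add(6, D))))
Function('T')(j) = Add(-5, Mul(2, Pow(j, 2))) (Function('T')(j) = Add(-3, Add(Add(Pow(j, 2), Mul(j, j)), -2)) = Add(-3, Add(Add(Pow(j, 2), Pow(j, 2)), -2)) = Add(-3, Add(Mul(2, Pow(j, 2)), -2)) = Add(-3, Add(-2, Mul(2, Pow(j, 2)))) = Add(-5, Mul(2, Pow(j, 2))))
Add(Function('q')(Mul(Mul(-2, 0), 5)), Function('T')(Function('l')(-5, 3))) = Add(Add(9, Mul(Mul(Mul(-2, 0), 5), Add(6, Mul(Mul(-2, 0), 5)))), Add(-5, Mul(2, Pow(Pow(-5, 2), 2)))) = Add(Add(9, Mul(Mul(0, 5), Add(6, Mul(0, 5)))), Add(-5, Mul(2, Pow(25, 2)))) = Add(Add(9, Mul(0, Add(6, 0))), Add(-5, Mul(2, 625))) = Add(Add(9, Mul(0, 6)), Add(-5, 1250)) = Add(Add(9, 0), 1245) = Add(9, 1245) = 1254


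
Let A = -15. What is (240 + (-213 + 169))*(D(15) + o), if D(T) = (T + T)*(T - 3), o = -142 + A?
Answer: 39788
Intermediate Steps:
o = -157 (o = -142 - 15 = -157)
D(T) = 2*T*(-3 + T) (D(T) = (2*T)*(-3 + T) = 2*T*(-3 + T))
(240 + (-213 + 169))*(D(15) + o) = (240 + (-213 + 169))*(2*15*(-3 + 15) - 157) = (240 - 44)*(2*15*12 - 157) = 196*(360 - 157) = 196*203 = 39788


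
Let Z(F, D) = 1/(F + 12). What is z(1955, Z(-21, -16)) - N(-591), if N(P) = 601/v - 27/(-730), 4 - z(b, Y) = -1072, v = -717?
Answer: 563608531/523410 ≈ 1076.8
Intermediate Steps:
Z(F, D) = 1/(12 + F)
z(b, Y) = 1076 (z(b, Y) = 4 - 1*(-1072) = 4 + 1072 = 1076)
N(P) = -419371/523410 (N(P) = 601/(-717) - 27/(-730) = 601*(-1/717) - 27*(-1/730) = -601/717 + 27/730 = -419371/523410)
z(1955, Z(-21, -16)) - N(-591) = 1076 - 1*(-419371/523410) = 1076 + 419371/523410 = 563608531/523410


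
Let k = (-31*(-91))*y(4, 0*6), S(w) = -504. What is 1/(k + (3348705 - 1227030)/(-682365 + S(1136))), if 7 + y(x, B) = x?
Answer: -227623/1927080674 ≈ -0.00011812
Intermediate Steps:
y(x, B) = -7 + x
k = -8463 (k = (-31*(-91))*(-7 + 4) = 2821*(-3) = -8463)
1/(k + (3348705 - 1227030)/(-682365 + S(1136))) = 1/(-8463 + (3348705 - 1227030)/(-682365 - 504)) = 1/(-8463 + 2121675/(-682869)) = 1/(-8463 + 2121675*(-1/682869)) = 1/(-8463 - 707225/227623) = 1/(-1927080674/227623) = -227623/1927080674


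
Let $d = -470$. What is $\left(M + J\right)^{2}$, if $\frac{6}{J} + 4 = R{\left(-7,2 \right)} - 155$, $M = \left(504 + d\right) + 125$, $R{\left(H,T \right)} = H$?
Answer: $\frac{174081636}{6889} \approx 25270.0$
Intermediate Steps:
$M = 159$ ($M = \left(504 - 470\right) + 125 = 34 + 125 = 159$)
$J = - \frac{3}{83}$ ($J = \frac{6}{-4 - 162} = \frac{6}{-166} = 6 \left(- \frac{1}{166}\right) = - \frac{3}{83} \approx -0.036145$)
$\left(M + J\right)^{2} = \left(159 - \frac{3}{83}\right)^{2} = \left(\frac{13194}{83}\right)^{2} = \frac{174081636}{6889}$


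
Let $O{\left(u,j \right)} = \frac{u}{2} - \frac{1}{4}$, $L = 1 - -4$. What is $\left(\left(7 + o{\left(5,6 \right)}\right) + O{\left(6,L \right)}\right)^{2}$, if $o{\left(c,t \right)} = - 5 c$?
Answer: $\frac{3721}{16} \approx 232.56$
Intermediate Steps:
$L = 5$ ($L = 1 + 4 = 5$)
$O{\left(u,j \right)} = - \frac{1}{4} + \frac{u}{2}$ ($O{\left(u,j \right)} = u \frac{1}{2} - \frac{1}{4} = \frac{u}{2} - \frac{1}{4} = - \frac{1}{4} + \frac{u}{2}$)
$\left(\left(7 + o{\left(5,6 \right)}\right) + O{\left(6,L \right)}\right)^{2} = \left(\left(7 - 25\right) + \left(- \frac{1}{4} + \frac{1}{2} \cdot 6\right)\right)^{2} = \left(\left(7 - 25\right) + \left(- \frac{1}{4} + 3\right)\right)^{2} = \left(-18 + \frac{11}{4}\right)^{2} = \left(- \frac{61}{4}\right)^{2} = \frac{3721}{16}$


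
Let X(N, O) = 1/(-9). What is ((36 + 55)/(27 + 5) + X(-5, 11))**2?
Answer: 619369/82944 ≈ 7.4673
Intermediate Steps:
X(N, O) = -1/9
((36 + 55)/(27 + 5) + X(-5, 11))**2 = ((36 + 55)/(27 + 5) - 1/9)**2 = (91/32 - 1/9)**2 = (787/288)**2 = 619369/82944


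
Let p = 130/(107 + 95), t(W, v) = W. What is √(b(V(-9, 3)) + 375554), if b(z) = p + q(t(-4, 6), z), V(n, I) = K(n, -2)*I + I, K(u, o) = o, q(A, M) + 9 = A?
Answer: √3830900306/101 ≈ 612.81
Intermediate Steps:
q(A, M) = -9 + A
p = 65/101 (p = 130/202 = 130*(1/202) = 65/101 ≈ 0.64356)
V(n, I) = -I (V(n, I) = -2*I + I = -I)
b(z) = -1248/101 (b(z) = 65/101 + (-9 - 4) = 65/101 - 13 = -1248/101)
√(b(V(-9, 3)) + 375554) = √(-1248/101 + 375554) = √(37929706/101) = √3830900306/101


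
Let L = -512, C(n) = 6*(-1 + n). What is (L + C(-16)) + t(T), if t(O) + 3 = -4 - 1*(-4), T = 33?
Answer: -617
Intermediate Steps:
C(n) = -6 + 6*n
t(O) = -3 (t(O) = -3 + (-4 - 1*(-4)) = -3 + (-4 + 4) = -3 + 0 = -3)
(L + C(-16)) + t(T) = (-512 + (-6 + 6*(-16))) - 3 = (-512 + (-6 - 96)) - 3 = (-512 - 102) - 3 = -614 - 3 = -617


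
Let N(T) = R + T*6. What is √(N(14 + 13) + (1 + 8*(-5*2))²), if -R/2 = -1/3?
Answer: √57633/3 ≈ 80.023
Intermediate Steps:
R = ⅔ (R = -(-2)/3 = -2*(-⅓) = ⅔ ≈ 0.66667)
N(T) = ⅔ + 6*T (N(T) = ⅔ + T*6 = ⅔ + 6*T)
√(N(14 + 13) + (1 + 8*(-5*2))²) = √((⅔ + 6*(14 + 13)) + (1 + 8*(-5*2))²) = √((⅔ + 6*27) + (1 + 8*(-10))²) = √((⅔ + 162) + (1 - 80)²) = √(488/3 + (-79)²) = √(488/3 + 6241) = √(19211/3) = √57633/3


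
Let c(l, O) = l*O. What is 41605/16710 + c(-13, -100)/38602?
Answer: 162775921/64503942 ≈ 2.5235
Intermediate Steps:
c(l, O) = O*l
41605/16710 + c(-13, -100)/38602 = 41605/16710 - 100*(-13)/38602 = 41605*(1/16710) + 1300*(1/38602) = 8321/3342 + 650/19301 = 162775921/64503942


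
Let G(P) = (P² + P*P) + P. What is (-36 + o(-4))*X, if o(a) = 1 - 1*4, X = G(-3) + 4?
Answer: -741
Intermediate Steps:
G(P) = P + 2*P² (G(P) = (P² + P²) + P = 2*P² + P = P + 2*P²)
X = 19 (X = -3*(1 + 2*(-3)) + 4 = -3*(1 - 6) + 4 = -3*(-5) + 4 = 15 + 4 = 19)
o(a) = -3 (o(a) = 1 - 4 = -3)
(-36 + o(-4))*X = (-36 - 3)*19 = -39*19 = -741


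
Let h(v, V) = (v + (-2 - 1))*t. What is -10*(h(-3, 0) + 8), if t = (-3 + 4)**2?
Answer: -20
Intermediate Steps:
t = 1 (t = 1**2 = 1)
h(v, V) = -3 + v (h(v, V) = (v + (-2 - 1))*1 = (v - 3)*1 = (-3 + v)*1 = -3 + v)
-10*(h(-3, 0) + 8) = -10*((-3 - 3) + 8) = -10*(-6 + 8) = -10*2 = -20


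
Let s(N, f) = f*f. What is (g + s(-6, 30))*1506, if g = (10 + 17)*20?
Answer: 2168640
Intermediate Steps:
g = 540 (g = 27*20 = 540)
s(N, f) = f**2
(g + s(-6, 30))*1506 = (540 + 30**2)*1506 = (540 + 900)*1506 = 1440*1506 = 2168640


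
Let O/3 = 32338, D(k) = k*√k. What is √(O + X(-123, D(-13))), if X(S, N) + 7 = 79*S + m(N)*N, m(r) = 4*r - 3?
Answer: √(78502 + 39*I*√13) ≈ 280.18 + 0.251*I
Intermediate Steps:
m(r) = -3 + 4*r
D(k) = k^(3/2)
O = 97014 (O = 3*32338 = 97014)
X(S, N) = -7 + 79*S + N*(-3 + 4*N) (X(S, N) = -7 + (79*S + (-3 + 4*N)*N) = -7 + (79*S + N*(-3 + 4*N)) = -7 + 79*S + N*(-3 + 4*N))
√(O + X(-123, D(-13))) = √(97014 + (-7 + 79*(-123) + (-13)^(3/2)*(-3 + 4*(-13)^(3/2)))) = √(97014 + (-7 - 9717 + (-13*I*√13)*(-3 + 4*(-13*I*√13)))) = √(97014 + (-7 - 9717 + (-13*I*√13)*(-3 - 52*I*√13))) = √(97014 + (-7 - 9717 - 13*I*√13*(-3 - 52*I*√13))) = √(97014 + (-9724 - 13*I*√13*(-3 - 52*I*√13))) = √(87290 - 13*I*√13*(-3 - 52*I*√13))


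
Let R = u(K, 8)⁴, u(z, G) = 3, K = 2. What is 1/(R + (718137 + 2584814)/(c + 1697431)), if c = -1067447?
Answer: 629984/54331655 ≈ 0.011595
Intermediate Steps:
R = 81 (R = 3⁴ = 81)
1/(R + (718137 + 2584814)/(c + 1697431)) = 1/(81 + (718137 + 2584814)/(-1067447 + 1697431)) = 1/(81 + 3302951/629984) = 1/(54331655/629984) = 629984/54331655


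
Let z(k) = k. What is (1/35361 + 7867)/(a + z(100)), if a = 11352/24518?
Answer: 852567441973/10887439734 ≈ 78.307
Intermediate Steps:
a = 5676/12259 (a = 11352*(1/24518) = 5676/12259 ≈ 0.46301)
(1/35361 + 7867)/(a + z(100)) = (1/35361 + 7867)/(5676/12259 + 100) = (1/35361 + 7867)/(1231576/12259) = (278184988/35361)*(12259/1231576) = 852567441973/10887439734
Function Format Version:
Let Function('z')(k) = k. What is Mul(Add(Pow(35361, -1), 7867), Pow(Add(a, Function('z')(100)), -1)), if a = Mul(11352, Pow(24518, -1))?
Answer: Rational(852567441973, 10887439734) ≈ 78.307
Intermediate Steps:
a = Rational(5676, 12259) (a = Mul(11352, Rational(1, 24518)) = Rational(5676, 12259) ≈ 0.46301)
Mul(Add(Pow(35361, -1), 7867), Pow(Add(a, Function('z')(100)), -1)) = Mul(Add(Pow(35361, -1), 7867), Pow(Add(Rational(5676, 12259), 100), -1)) = Mul(Add(Rational(1, 35361), 7867), Pow(Rational(1231576, 12259), -1)) = Mul(Rational(278184988, 35361), Rational(12259, 1231576)) = Rational(852567441973, 10887439734)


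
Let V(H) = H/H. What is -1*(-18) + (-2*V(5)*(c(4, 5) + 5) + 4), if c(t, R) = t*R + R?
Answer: -38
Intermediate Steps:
c(t, R) = R + R*t (c(t, R) = R*t + R = R + R*t)
V(H) = 1
-1*(-18) + (-2*V(5)*(c(4, 5) + 5) + 4) = -1*(-18) + (-2*(5*(1 + 4) + 5) + 4) = 18 + (-2*(5*5 + 5) + 4) = 18 + (-2*(25 + 5) + 4) = 18 + (-2*30 + 4) = 18 + (-60 + 4) = 18 - 56 = -38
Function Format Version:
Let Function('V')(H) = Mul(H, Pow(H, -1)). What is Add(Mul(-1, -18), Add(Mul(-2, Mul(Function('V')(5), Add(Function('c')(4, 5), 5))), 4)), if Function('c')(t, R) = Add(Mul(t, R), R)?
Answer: -38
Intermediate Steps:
Function('c')(t, R) = Add(R, Mul(R, t)) (Function('c')(t, R) = Add(Mul(R, t), R) = Add(R, Mul(R, t)))
Function('V')(H) = 1
Add(Mul(-1, -18), Add(Mul(-2, Mul(Function('V')(5), Add(Function('c')(4, 5), 5))), 4)) = Add(Mul(-1, -18), Add(Mul(-2, Mul(1, Add(Mul(5, Add(1, 4)), 5))), 4)) = Add(18, Add(Mul(-2, Mul(1, Add(Mul(5, 5), 5))), 4)) = Add(18, Add(Mul(-2, Mul(1, Add(25, 5))), 4)) = Add(18, Add(Mul(-2, Mul(1, 30)), 4)) = Add(18, Add(Mul(-2, 30), 4)) = Add(18, Add(-60, 4)) = Add(18, -56) = -38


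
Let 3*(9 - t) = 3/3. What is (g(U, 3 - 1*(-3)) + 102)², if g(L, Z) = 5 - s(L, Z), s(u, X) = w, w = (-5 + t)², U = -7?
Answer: 708964/81 ≈ 8752.6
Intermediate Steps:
t = 26/3 (t = 9 - 1/3 = 9 - ⅓*1 = 9 - ⅓ = 26/3 ≈ 8.6667)
w = 121/9 (w = (-5 + 26/3)² = (11/3)² = 121/9 ≈ 13.444)
s(u, X) = 121/9
g(L, Z) = -76/9 (g(L, Z) = 5 - 1*121/9 = 5 - 121/9 = -76/9)
(g(U, 3 - 1*(-3)) + 102)² = (-76/9 + 102)² = (842/9)² = 708964/81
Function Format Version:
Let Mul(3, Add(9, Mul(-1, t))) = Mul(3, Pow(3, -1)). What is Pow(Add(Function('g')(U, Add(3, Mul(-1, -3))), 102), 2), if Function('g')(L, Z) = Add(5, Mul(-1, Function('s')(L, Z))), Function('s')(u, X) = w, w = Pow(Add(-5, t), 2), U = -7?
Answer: Rational(708964, 81) ≈ 8752.6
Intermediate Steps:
t = Rational(26, 3) (t = Add(9, Mul(Rational(-1, 3), Mul(3, Pow(3, -1)))) = Add(9, Mul(Rational(-1, 3), Mul(3, Rational(1, 3)))) = Add(9, Mul(Rational(-1, 3), 1)) = Add(9, Rational(-1, 3)) = Rational(26, 3) ≈ 8.6667)
w = Rational(121, 9) (w = Pow(Add(-5, Rational(26, 3)), 2) = Pow(Rational(11, 3), 2) = Rational(121, 9) ≈ 13.444)
Function('s')(u, X) = Rational(121, 9)
Function('g')(L, Z) = Rational(-76, 9) (Function('g')(L, Z) = Add(5, Mul(-1, Rational(121, 9))) = Add(5, Rational(-121, 9)) = Rational(-76, 9))
Pow(Add(Function('g')(U, Add(3, Mul(-1, -3))), 102), 2) = Pow(Add(Rational(-76, 9), 102), 2) = Pow(Rational(842, 9), 2) = Rational(708964, 81)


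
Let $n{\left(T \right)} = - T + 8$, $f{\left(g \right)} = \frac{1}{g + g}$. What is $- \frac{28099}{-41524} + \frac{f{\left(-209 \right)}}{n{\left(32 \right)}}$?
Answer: $\frac{70482673}{104142192} \approx 0.67679$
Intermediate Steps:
$f{\left(g \right)} = \frac{1}{2 g}$
$n{\left(T \right)} = 8 - T$
$- \frac{28099}{-41524} + \frac{f{\left(-209 \right)}}{n{\left(32 \right)}} = - \frac{28099}{-41524} + \frac{\frac{1}{2} \frac{1}{-209}}{8 - 32} = \left(-28099\right) \left(- \frac{1}{41524}\right) + \frac{\frac{1}{2} \left(- \frac{1}{209}\right)}{8 - 32} = \frac{28099}{41524} - \frac{1}{418 \left(-24\right)} = \frac{28099}{41524} - - \frac{1}{10032} = \frac{28099}{41524} + \frac{1}{10032} = \frac{70482673}{104142192}$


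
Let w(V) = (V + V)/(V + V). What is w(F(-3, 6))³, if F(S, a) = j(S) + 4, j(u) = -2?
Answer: 1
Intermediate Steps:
F(S, a) = 2 (F(S, a) = -2 + 4 = 2)
w(V) = 1 (w(V) = (2*V)/((2*V)) = (2*V)*(1/(2*V)) = 1)
w(F(-3, 6))³ = 1³ = 1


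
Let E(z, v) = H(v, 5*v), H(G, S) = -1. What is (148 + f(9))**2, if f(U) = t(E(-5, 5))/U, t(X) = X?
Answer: 1771561/81 ≈ 21871.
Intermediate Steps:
E(z, v) = -1
f(U) = -1/U
(148 + f(9))**2 = (148 - 1/9)**2 = (1331/9)**2 = 1771561/81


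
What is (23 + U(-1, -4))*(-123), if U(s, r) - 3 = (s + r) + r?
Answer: -2091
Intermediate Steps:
U(s, r) = 3 + s + 2*r (U(s, r) = 3 + ((s + r) + r) = 3 + ((r + s) + r) = 3 + (s + 2*r) = 3 + s + 2*r)
(23 + U(-1, -4))*(-123) = (23 + (3 - 1 + 2*(-4)))*(-123) = (23 + (3 - 1 - 8))*(-123) = (23 - 6)*(-123) = 17*(-123) = -2091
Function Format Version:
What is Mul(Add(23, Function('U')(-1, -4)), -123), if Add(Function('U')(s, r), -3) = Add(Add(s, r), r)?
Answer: -2091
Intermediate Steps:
Function('U')(s, r) = Add(3, s, Mul(2, r)) (Function('U')(s, r) = Add(3, Add(Add(s, r), r)) = Add(3, Add(Add(r, s), r)) = Add(3, Add(s, Mul(2, r))) = Add(3, s, Mul(2, r)))
Mul(Add(23, Function('U')(-1, -4)), -123) = Mul(Add(23, Add(3, -1, Mul(2, -4))), -123) = Mul(Add(23, Add(3, -1, -8)), -123) = Mul(Add(23, -6), -123) = Mul(17, -123) = -2091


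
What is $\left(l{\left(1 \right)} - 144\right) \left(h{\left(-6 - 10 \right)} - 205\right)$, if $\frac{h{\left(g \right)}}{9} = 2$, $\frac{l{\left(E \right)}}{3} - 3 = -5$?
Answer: $28050$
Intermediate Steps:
$l{\left(E \right)} = -6$ ($l{\left(E \right)} = 9 + 3 \left(-5\right) = 9 - 15 = -6$)
$h{\left(g \right)} = 18$ ($h{\left(g \right)} = 9 \cdot 2 = 18$)
$\left(l{\left(1 \right)} - 144\right) \left(h{\left(-6 - 10 \right)} - 205\right) = \left(-6 - 144\right) \left(18 - 205\right) = \left(-150\right) \left(-187\right) = 28050$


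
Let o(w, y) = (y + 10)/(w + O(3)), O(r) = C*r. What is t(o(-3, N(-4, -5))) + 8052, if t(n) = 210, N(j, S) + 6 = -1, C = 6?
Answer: 8262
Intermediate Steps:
N(j, S) = -7 (N(j, S) = -6 - 1 = -7)
O(r) = 6*r
o(w, y) = (10 + y)/(18 + w) (o(w, y) = (y + 10)/(w + 6*3) = (10 + y)/(w + 18) = (10 + y)/(18 + w))
t(o(-3, N(-4, -5))) + 8052 = 210 + 8052 = 8262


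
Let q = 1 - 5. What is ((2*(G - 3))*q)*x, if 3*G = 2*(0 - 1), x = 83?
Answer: 7304/3 ≈ 2434.7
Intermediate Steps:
G = -⅔ (G = (2*(0 - 1))/3 = (2*(-1))/3 = (⅓)*(-2) = -⅔ ≈ -0.66667)
q = -4
((2*(G - 3))*q)*x = ((2*(-⅔ - 3))*(-4))*83 = ((2*(-11/3))*(-4))*83 = -22/3*(-4)*83 = (88/3)*83 = 7304/3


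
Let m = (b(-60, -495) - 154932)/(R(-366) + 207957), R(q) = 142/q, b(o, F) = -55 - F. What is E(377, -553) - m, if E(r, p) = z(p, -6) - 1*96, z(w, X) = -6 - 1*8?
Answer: -1039473641/9514015 ≈ -109.26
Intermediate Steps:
z(w, X) = -14 (z(w, X) = -6 - 8 = -14)
E(r, p) = -110 (E(r, p) = -14 - 1*96 = -14 - 96 = -110)
m = -7068009/9514015 (m = ((-55 - 1*(-495)) - 154932)/(142/(-366) + 207957) = ((-55 + 495) - 154932)/(142*(-1/366) + 207957) = (440 - 154932)/(-71/183 + 207957) = -154492/38056060/183 = -154492*183/38056060 = -7068009/9514015 ≈ -0.74290)
E(377, -553) - m = -110 - 1*(-7068009/9514015) = -110 + 7068009/9514015 = -1039473641/9514015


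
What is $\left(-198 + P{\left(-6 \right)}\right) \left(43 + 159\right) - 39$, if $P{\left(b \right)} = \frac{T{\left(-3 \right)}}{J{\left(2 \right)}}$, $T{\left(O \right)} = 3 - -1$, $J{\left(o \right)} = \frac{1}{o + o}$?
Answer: $-36803$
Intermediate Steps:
$J{\left(o \right)} = \frac{1}{2 o}$
$T{\left(O \right)} = 4$ ($T{\left(O \right)} = 3 + 1 = 4$)
$P{\left(b \right)} = 16$ ($P{\left(b \right)} = \frac{4}{\frac{1}{2} \cdot \frac{1}{2}} = 4 \frac{1}{\frac{1}{4}} = 4 \cdot 4 = 16$)
$\left(-198 + P{\left(-6 \right)}\right) \left(43 + 159\right) - 39 = \left(-198 + 16\right) \left(43 + 159\right) - 39 = \left(-182\right) 202 - 39 = -36764 - 39 = -36803$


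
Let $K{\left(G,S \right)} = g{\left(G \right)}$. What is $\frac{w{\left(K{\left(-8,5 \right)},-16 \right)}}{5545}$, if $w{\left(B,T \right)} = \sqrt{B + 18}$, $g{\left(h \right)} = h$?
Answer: $\frac{\sqrt{10}}{5545} \approx 0.00057029$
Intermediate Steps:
$K{\left(G,S \right)} = G$
$w{\left(B,T \right)} = \sqrt{18 + B}$
$\frac{w{\left(K{\left(-8,5 \right)},-16 \right)}}{5545} = \frac{\sqrt{18 - 8}}{5545} = \sqrt{10} \cdot \frac{1}{5545} = \frac{\sqrt{10}}{5545}$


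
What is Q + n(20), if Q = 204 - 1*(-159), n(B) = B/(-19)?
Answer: 6877/19 ≈ 361.95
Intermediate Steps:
n(B) = -B/19 (n(B) = B*(-1/19) = -B/19)
Q = 363 (Q = 204 + 159 = 363)
Q + n(20) = 363 - 1/19*20 = 363 - 20/19 = 6877/19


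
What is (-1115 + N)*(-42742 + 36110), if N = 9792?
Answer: -57545864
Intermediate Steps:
(-1115 + N)*(-42742 + 36110) = (-1115 + 9792)*(-42742 + 36110) = 8677*(-6632) = -57545864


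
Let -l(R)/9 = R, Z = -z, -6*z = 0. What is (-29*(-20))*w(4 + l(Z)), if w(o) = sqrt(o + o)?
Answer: 1160*sqrt(2) ≈ 1640.5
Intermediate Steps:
z = 0 (z = -1/6*0 = 0)
Z = 0 (Z = -1*0 = 0)
l(R) = -9*R
w(o) = sqrt(2)*sqrt(o) (w(o) = sqrt(2*o) = sqrt(2)*sqrt(o))
(-29*(-20))*w(4 + l(Z)) = (-29*(-20))*(sqrt(2)*sqrt(4 - 9*0)) = 580*(sqrt(2)*sqrt(4 + 0)) = 580*(sqrt(2)*sqrt(4)) = 580*(sqrt(2)*2) = 580*(2*sqrt(2)) = 1160*sqrt(2)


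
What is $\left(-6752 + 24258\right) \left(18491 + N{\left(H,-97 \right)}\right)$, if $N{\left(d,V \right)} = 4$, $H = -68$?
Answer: $323773470$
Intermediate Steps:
$\left(-6752 + 24258\right) \left(18491 + N{\left(H,-97 \right)}\right) = \left(-6752 + 24258\right) \left(18491 + 4\right) = 17506 \cdot 18495 = 323773470$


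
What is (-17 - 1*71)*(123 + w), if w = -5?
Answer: -10384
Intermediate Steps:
(-17 - 1*71)*(123 + w) = (-17 - 1*71)*(123 - 5) = (-17 - 71)*118 = -88*118 = -10384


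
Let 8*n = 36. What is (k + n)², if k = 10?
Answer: 841/4 ≈ 210.25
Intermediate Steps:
n = 9/2 (n = (⅛)*36 = 9/2 ≈ 4.5000)
(k + n)² = (10 + 9/2)² = (29/2)² = 841/4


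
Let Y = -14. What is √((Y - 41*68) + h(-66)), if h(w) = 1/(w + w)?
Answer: I*√12205545/66 ≈ 52.934*I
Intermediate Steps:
h(w) = 1/(2*w)
√((Y - 41*68) + h(-66)) = √((-14 - 41*68) + (½)/(-66)) = √((-14 - 2788) + (½)*(-1/66)) = √(-2802 - 1/132) = √(-369865/132) = I*√12205545/66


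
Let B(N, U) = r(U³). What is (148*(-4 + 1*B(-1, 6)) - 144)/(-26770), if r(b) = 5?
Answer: -2/13385 ≈ -0.00014942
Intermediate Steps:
B(N, U) = 5
(148*(-4 + 1*B(-1, 6)) - 144)/(-26770) = (148*(-4 + 1*5) - 144)/(-26770) = (148*(-4 + 5) - 144)*(-1/26770) = (148*1 - 144)*(-1/26770) = (148 - 144)*(-1/26770) = 4*(-1/26770) = -2/13385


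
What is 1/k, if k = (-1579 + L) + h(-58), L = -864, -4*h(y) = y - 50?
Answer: -1/2416 ≈ -0.00041391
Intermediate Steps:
h(y) = 25/2 - y/4 (h(y) = -(y - 50)/4 = -(-50 + y)/4 = 25/2 - y/4)
k = -2416 (k = (-1579 - 864) + (25/2 - 1/4*(-58)) = -2443 + (25/2 + 29/2) = -2443 + 27 = -2416)
1/k = 1/(-2416) = -1/2416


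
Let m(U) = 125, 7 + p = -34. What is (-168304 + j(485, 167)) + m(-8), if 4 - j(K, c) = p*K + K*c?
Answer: -229285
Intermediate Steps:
p = -41 (p = -7 - 34 = -41)
j(K, c) = 4 + 41*K - K*c (j(K, c) = 4 - (-41*K + K*c) = 4 + (41*K - K*c) = 4 + 41*K - K*c)
(-168304 + j(485, 167)) + m(-8) = (-168304 + (4 + 41*485 - 1*485*167)) + 125 = (-168304 + (4 + 19885 - 80995)) + 125 = (-168304 - 61106) + 125 = -229410 + 125 = -229285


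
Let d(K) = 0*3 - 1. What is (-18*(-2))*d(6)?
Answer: -36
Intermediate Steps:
d(K) = -1 (d(K) = 0 - 1 = -1)
(-18*(-2))*d(6) = -18*(-2)*(-1) = 36*(-1) = -36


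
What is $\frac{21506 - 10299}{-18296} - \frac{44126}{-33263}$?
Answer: $\frac{434550855}{608579848} \approx 0.71404$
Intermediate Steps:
$\frac{21506 - 10299}{-18296} - \frac{44126}{-33263} = 11207 \left(- \frac{1}{18296}\right) - - \frac{44126}{33263} = - \frac{11207}{18296} + \frac{44126}{33263} = \frac{434550855}{608579848}$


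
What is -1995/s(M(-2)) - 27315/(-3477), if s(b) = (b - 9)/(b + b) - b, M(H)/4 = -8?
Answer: -128960775/2421151 ≈ -53.264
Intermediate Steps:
M(H) = -32 (M(H) = 4*(-8) = -32)
s(b) = -b + (-9 + b)/(2*b) (s(b) = (-9 + b)/((2*b)) - b = (-9 + b)*(1/(2*b)) - b = (-9 + b)/(2*b) - b = -b + (-9 + b)/(2*b))
-1995/s(M(-2)) - 27315/(-3477) = -1995/(½ - 1*(-32) - 9/2/(-32)) - 27315/(-3477) = -1995/(½ + 32 - 9/2*(-1/32)) - 27315*(-1/3477) = -1995/(½ + 32 + 9/64) + 9105/1159 = -1995/2089/64 + 9105/1159 = -1995*64/2089 + 9105/1159 = -127680/2089 + 9105/1159 = -128960775/2421151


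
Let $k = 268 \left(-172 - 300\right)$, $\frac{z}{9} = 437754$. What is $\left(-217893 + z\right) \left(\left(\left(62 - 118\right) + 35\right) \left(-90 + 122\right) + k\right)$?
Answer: $-473305689024$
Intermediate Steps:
$z = 3939786$ ($z = 9 \cdot 437754 = 3939786$)
$k = -126496$ ($k = 268 \left(-472\right) = -126496$)
$\left(-217893 + z\right) \left(\left(\left(62 - 118\right) + 35\right) \left(-90 + 122\right) + k\right) = \left(-217893 + 3939786\right) \left(\left(\left(62 - 118\right) + 35\right) \left(-90 + 122\right) - 126496\right) = 3721893 \left(\left(-56 + 35\right) 32 - 126496\right) = 3721893 \left(\left(-21\right) 32 - 126496\right) = 3721893 \left(-672 - 126496\right) = 3721893 \left(-127168\right) = -473305689024$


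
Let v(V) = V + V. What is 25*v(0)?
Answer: 0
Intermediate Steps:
v(V) = 2*V
25*v(0) = 25*(2*0) = 25*0 = 0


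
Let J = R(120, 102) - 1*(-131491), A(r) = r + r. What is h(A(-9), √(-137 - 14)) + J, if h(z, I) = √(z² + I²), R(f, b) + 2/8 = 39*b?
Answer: 541875/4 + √173 ≈ 1.3548e+5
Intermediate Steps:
R(f, b) = -¼ + 39*b
A(r) = 2*r
J = 541875/4 (J = (-¼ + 39*102) - 1*(-131491) = (-¼ + 3978) + 131491 = 15911/4 + 131491 = 541875/4 ≈ 1.3547e+5)
h(z, I) = √(I² + z²)
h(A(-9), √(-137 - 14)) + J = √((√(-137 - 14))² + (2*(-9))²) + 541875/4 = √((√(-151))² + (-18)²) + 541875/4 = √((I*√151)² + 324) + 541875/4 = √(-151 + 324) + 541875/4 = √173 + 541875/4 = 541875/4 + √173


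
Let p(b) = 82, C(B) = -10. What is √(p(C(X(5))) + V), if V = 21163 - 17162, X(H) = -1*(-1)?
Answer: √4083 ≈ 63.898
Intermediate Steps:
X(H) = 1
V = 4001
√(p(C(X(5))) + V) = √(82 + 4001) = √4083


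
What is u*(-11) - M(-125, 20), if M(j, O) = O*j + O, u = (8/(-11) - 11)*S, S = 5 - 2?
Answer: 2867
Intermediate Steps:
S = 3
u = -387/11 (u = (8/(-11) - 11)*3 = (8*(-1/11) - 11)*3 = (-8/11 - 11)*3 = -129/11*3 = -387/11 ≈ -35.182)
M(j, O) = O + O*j
u*(-11) - M(-125, 20) = -387/11*(-11) - 20*(1 - 125) = 387 - 20*(-124) = 387 - 1*(-2480) = 387 + 2480 = 2867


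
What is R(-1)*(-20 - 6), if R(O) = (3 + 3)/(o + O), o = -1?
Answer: 78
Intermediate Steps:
R(O) = 6/(-1 + O) (R(O) = (3 + 3)/(-1 + O) = 6/(-1 + O))
R(-1)*(-20 - 6) = (6/(-1 - 1))*(-20 - 6) = (6/(-2))*(-26) = (6*(-½))*(-26) = -3*(-26) = 78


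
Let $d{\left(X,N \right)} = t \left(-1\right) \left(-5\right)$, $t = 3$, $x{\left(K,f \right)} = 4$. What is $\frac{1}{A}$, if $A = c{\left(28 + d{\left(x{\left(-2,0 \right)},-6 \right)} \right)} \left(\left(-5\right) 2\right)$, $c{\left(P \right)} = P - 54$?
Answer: $\frac{1}{110} \approx 0.0090909$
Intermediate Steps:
$d{\left(X,N \right)} = 15$ ($d{\left(X,N \right)} = 3 \left(-1\right) \left(-5\right) = \left(-3\right) \left(-5\right) = 15$)
$c{\left(P \right)} = -54 + P$
$A = 110$ ($A = \left(-54 + \left(28 + 15\right)\right) \left(\left(-5\right) 2\right) = \left(-54 + 43\right) \left(-10\right) = \left(-11\right) \left(-10\right) = 110$)
$\frac{1}{A} = \frac{1}{110}$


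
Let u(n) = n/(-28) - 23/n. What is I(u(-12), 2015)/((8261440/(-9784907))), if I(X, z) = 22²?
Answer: -107633977/187760 ≈ -573.25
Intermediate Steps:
u(n) = -23/n - n/28 (u(n) = n*(-1/28) - 23/n = -n/28 - 23/n = -23/n - n/28)
I(X, z) = 484
I(u(-12), 2015)/((8261440/(-9784907))) = 484/((8261440/(-9784907))) = 484/((8261440*(-1/9784907))) = 484/(-751040/889537) = 484*(-889537/751040) = -107633977/187760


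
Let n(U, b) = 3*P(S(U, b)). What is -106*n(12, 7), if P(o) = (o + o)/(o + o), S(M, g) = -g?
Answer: -318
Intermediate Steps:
P(o) = 1 (P(o) = (2*o)/((2*o)) = (2*o)*(1/(2*o)) = 1)
n(U, b) = 3 (n(U, b) = 3*1 = 3)
-106*n(12, 7) = -106*3 = -318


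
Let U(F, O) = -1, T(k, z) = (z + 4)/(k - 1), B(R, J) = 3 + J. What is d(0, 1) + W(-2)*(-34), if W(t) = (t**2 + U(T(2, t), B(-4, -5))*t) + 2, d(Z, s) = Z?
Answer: -272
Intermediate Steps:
T(k, z) = (4 + z)/(-1 + k)
W(t) = 2 + t**2 - t (W(t) = (t**2 - t) + 2 = 2 + t**2 - t)
d(0, 1) + W(-2)*(-34) = 0 + (2 + (-2)**2 - 1*(-2))*(-34) = 0 + (2 + 4 + 2)*(-34) = 0 + 8*(-34) = 0 - 272 = -272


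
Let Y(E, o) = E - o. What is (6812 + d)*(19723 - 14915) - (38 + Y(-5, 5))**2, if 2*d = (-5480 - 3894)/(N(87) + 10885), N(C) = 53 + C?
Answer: 361060679704/11025 ≈ 3.2749e+7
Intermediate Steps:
d = -4687/11025 (d = ((-5480 - 3894)/((53 + 87) + 10885))/2 = (-9374/(140 + 10885))/2 = (-9374/11025)/2 = (-9374*1/11025)/2 = (1/2)*(-9374/11025) = -4687/11025 ≈ -0.42512)
(6812 + d)*(19723 - 14915) - (38 + Y(-5, 5))**2 = (6812 - 4687/11025)*(19723 - 14915) - (38 + (-5 - 1*5))**2 = (75097613/11025)*4808 - (38 + (-5 - 5))**2 = 361069323304/11025 - (38 - 10)**2 = 361069323304/11025 - 1*28**2 = 361069323304/11025 - 1*784 = 361069323304/11025 - 784 = 361060679704/11025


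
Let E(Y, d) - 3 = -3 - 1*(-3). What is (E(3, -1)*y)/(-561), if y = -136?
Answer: 8/11 ≈ 0.72727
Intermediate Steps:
E(Y, d) = 3 (E(Y, d) = 3 + (-3 - 1*(-3)) = 3 + (-3 + 3) = 3 + 0 = 3)
(E(3, -1)*y)/(-561) = (3*(-136))/(-561) = -408*(-1/561) = 8/11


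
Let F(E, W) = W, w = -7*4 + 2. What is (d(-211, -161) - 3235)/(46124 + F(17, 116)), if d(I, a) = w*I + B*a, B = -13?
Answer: 543/5780 ≈ 0.093945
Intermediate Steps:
w = -26 (w = -28 + 2 = -26)
d(I, a) = -26*I - 13*a
(d(-211, -161) - 3235)/(46124 + F(17, 116)) = ((-26*(-211) - 13*(-161)) - 3235)/(46124 + 116) = ((5486 + 2093) - 3235)/46240 = (7579 - 3235)*(1/46240) = 4344*(1/46240) = 543/5780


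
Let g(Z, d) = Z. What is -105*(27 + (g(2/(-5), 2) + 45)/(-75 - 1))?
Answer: -210777/76 ≈ -2773.4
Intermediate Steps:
-105*(27 + (g(2/(-5), 2) + 45)/(-75 - 1)) = -105*(27 + (2/(-5) + 45)/(-75 - 1)) = -105*(27 + (2*(-⅕) + 45)/(-76)) = -105*(27 + (-⅖ + 45)*(-1/76)) = -105*(27 + (223/5)*(-1/76)) = -105*(27 - 223/380) = -105*10037/380 = -210777/76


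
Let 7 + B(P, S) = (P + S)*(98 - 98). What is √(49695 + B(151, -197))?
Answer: 2*√12422 ≈ 222.91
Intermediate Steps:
B(P, S) = -7 (B(P, S) = -7 + (P + S)*(98 - 98) = -7 + (P + S)*0 = -7 + 0 = -7)
√(49695 + B(151, -197)) = √(49695 - 7) = √49688 = 2*√12422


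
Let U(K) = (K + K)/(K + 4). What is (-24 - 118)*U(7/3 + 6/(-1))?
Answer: 3124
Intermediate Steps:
U(K) = 2*K/(4 + K) (U(K) = (2*K)/(4 + K) = 2*K/(4 + K))
(-24 - 118)*U(7/3 + 6/(-1)) = (-24 - 118)*(2*(7/3 + 6/(-1))/(4 + (7/3 + 6/(-1)))) = -284*(7*(1/3) + 6*(-1))/(4 + (7*(1/3) + 6*(-1))) = -284*(7/3 - 6)/(4 + (7/3 - 6)) = -284*(-11)/(3*(4 - 11/3)) = -284*(-11)/(3*1/3) = -284*(-11)*3/3 = -142*(-22) = 3124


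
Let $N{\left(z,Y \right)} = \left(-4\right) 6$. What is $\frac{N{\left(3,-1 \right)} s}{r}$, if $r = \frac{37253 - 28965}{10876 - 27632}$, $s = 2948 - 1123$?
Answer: $\frac{22934775}{259} \approx 88551.0$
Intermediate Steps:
$N{\left(z,Y \right)} = -24$
$s = 1825$ ($s = 2948 - 1123 = 1825$)
$r = - \frac{2072}{4189}$ ($r = \frac{8288}{-16756} = 8288 \left(- \frac{1}{16756}\right) = - \frac{2072}{4189} \approx -0.49463$)
$\frac{N{\left(3,-1 \right)} s}{r} = \frac{\left(-24\right) 1825}{- \frac{2072}{4189}} = \left(-43800\right) \left(- \frac{4189}{2072}\right) = \frac{22934775}{259}$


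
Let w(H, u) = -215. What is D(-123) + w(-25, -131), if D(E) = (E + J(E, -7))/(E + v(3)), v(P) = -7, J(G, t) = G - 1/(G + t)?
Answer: -3601521/16900 ≈ -213.11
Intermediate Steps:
D(E) = (E + (-1 + E² - 7*E)/(-7 + E))/(-7 + E) (D(E) = (E + (-1 + E² + E*(-7))/(E - 7))/(E - 7) = (E + (-1 + E² - 7*E)/(-7 + E))/(-7 + E))
D(-123) + w(-25, -131) = (-1 + (-123)² - 7*(-123) - 123*(-7 - 123))/(-7 - 123)² - 215 = (-1 + 15129 + 861 - 123*(-130))/(-130)² - 215 = (-1 + 15129 + 861 + 15990)/16900 - 215 = (1/16900)*31979 - 215 = 31979/16900 - 215 = -3601521/16900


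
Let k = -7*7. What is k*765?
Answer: -37485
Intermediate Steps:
k = -49
k*765 = -49*765 = -37485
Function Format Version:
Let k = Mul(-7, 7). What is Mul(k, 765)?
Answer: -37485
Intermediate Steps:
k = -49
Mul(k, 765) = Mul(-49, 765) = -37485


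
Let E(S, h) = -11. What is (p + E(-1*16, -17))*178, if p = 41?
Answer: 5340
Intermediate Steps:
(p + E(-1*16, -17))*178 = (41 - 11)*178 = 30*178 = 5340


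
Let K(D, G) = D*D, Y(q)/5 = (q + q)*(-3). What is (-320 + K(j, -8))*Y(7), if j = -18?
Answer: -840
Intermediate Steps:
Y(q) = -30*q (Y(q) = 5*((q + q)*(-3)) = 5*((2*q)*(-3)) = 5*(-6*q) = -30*q)
K(D, G) = D**2
(-320 + K(j, -8))*Y(7) = (-320 + (-18)**2)*(-30*7) = (-320 + 324)*(-210) = 4*(-210) = -840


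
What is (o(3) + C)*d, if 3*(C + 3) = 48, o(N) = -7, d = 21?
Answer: 126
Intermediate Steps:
C = 13 (C = -3 + (1/3)*48 = -3 + 16 = 13)
(o(3) + C)*d = (-7 + 13)*21 = 6*21 = 126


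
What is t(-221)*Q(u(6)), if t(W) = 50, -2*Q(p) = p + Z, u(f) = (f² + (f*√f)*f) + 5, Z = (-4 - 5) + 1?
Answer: -825 - 900*√6 ≈ -3029.5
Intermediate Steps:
Z = -8 (Z = -9 + 1 = -8)
u(f) = 5 + f² + f^(5/2) (u(f) = (f² + f^(3/2)*f) + 5 = (f² + f^(5/2)) + 5 = 5 + f² + f^(5/2))
Q(p) = 4 - p/2 (Q(p) = -(p - 8)/2 = -(-8 + p)/2 = 4 - p/2)
t(-221)*Q(u(6)) = 50*(4 - (5 + 6² + 6^(5/2))/2) = 50*(4 - (5 + 36 + 36*√6)/2) = 50*(4 - (41 + 36*√6)/2) = 50*(4 + (-41/2 - 18*√6)) = 50*(-33/2 - 18*√6) = -825 - 900*√6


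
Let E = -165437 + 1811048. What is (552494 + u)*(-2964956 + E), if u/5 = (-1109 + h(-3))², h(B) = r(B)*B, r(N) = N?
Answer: -8710967446430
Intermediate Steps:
h(B) = B² (h(B) = B*B = B²)
E = 1645611
u = 6050000 (u = 5*(-1109 + (-3)²)² = 5*(-1109 + 9)² = 5*(-1100)² = 5*1210000 = 6050000)
(552494 + u)*(-2964956 + E) = (552494 + 6050000)*(-2964956 + 1645611) = 6602494*(-1319345) = -8710967446430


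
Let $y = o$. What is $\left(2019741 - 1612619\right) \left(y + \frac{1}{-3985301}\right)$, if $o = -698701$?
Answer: $- \frac{1133644967281682244}{3985301} \approx -2.8446 \cdot 10^{11}$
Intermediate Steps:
$y = -698701$
$\left(2019741 - 1612619\right) \left(y + \frac{1}{-3985301}\right) = \left(2019741 - 1612619\right) \left(-698701 + \frac{1}{-3985301}\right) = 407122 \left(-698701 - \frac{1}{3985301}\right) = 407122 \left(- \frac{2784533794002}{3985301}\right) = - \frac{1133644967281682244}{3985301}$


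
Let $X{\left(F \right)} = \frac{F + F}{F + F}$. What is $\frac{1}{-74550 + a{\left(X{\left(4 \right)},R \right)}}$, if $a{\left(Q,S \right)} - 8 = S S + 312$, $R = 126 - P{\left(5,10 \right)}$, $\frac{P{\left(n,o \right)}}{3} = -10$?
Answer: $- \frac{1}{49894} \approx -2.0042 \cdot 10^{-5}$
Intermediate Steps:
$P{\left(n,o \right)} = -30$ ($P{\left(n,o \right)} = 3 \left(-10\right) = -30$)
$X{\left(F \right)} = 1$ ($X{\left(F \right)} = \frac{2 F}{2 F} = 2 F \frac{1}{2 F} = 1$)
$R = 156$ ($R = 126 - -30 = 126 + 30 = 156$)
$a{\left(Q,S \right)} = 320 + S^{2}$ ($a{\left(Q,S \right)} = 8 + \left(S S + 312\right) = 8 + \left(S^{2} + 312\right) = 8 + \left(312 + S^{2}\right) = 320 + S^{2}$)
$\frac{1}{-74550 + a{\left(X{\left(4 \right)},R \right)}} = \frac{1}{-74550 + \left(320 + 156^{2}\right)} = \frac{1}{-74550 + \left(320 + 24336\right)} = \frac{1}{-74550 + 24656} = \frac{1}{-49894} = - \frac{1}{49894}$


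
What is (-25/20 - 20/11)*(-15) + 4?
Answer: 2201/44 ≈ 50.023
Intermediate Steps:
(-25/20 - 20/11)*(-15) + 4 = (-25*1/20 - 20*1/11)*(-15) + 4 = (-5/4 - 20/11)*(-15) + 4 = -135/44*(-15) + 4 = 2025/44 + 4 = 2201/44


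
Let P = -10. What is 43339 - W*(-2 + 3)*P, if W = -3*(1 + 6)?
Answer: 43129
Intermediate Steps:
W = -21 (W = -3*7 = -21)
43339 - W*(-2 + 3)*P = 43339 - (-21)*(-2 + 3)*(-10) = 43339 - (-21)*1*(-10) = 43339 - (-21)*(-10) = 43339 - 1*210 = 43339 - 210 = 43129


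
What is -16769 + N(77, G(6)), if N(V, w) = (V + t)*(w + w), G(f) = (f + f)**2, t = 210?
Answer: 65887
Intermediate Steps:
G(f) = 4*f**2 (G(f) = (2*f)**2 = 4*f**2)
N(V, w) = 2*w*(210 + V) (N(V, w) = (V + 210)*(w + w) = (210 + V)*(2*w) = 2*w*(210 + V))
-16769 + N(77, G(6)) = -16769 + 2*(4*6**2)*(210 + 77) = -16769 + 2*(4*36)*287 = -16769 + 2*144*287 = -16769 + 82656 = 65887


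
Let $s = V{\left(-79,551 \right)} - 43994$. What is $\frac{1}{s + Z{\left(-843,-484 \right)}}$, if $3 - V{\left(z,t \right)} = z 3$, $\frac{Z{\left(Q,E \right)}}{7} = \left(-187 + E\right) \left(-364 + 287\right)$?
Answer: $\frac{1}{317915} \approx 3.1455 \cdot 10^{-6}$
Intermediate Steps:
$Z{\left(Q,E \right)} = 100793 - 539 E$ ($Z{\left(Q,E \right)} = 7 \left(-187 + E\right) \left(-364 + 287\right) = 7 \left(-187 + E\right) \left(-77\right) = 7 \left(14399 - 77 E\right) = 100793 - 539 E$)
$V{\left(z,t \right)} = 3 - 3 z$ ($V{\left(z,t \right)} = 3 - z 3 = 3 - 3 z$)
$s = -43754$ ($s = \left(3 - -237\right) - 43994 = \left(3 + 237\right) - 43994 = 240 - 43994 = -43754$)
$\frac{1}{s + Z{\left(-843,-484 \right)}} = \frac{1}{-43754 + \left(100793 - -260876\right)} = \frac{1}{-43754 + \left(100793 + 260876\right)} = \frac{1}{-43754 + 361669} = \frac{1}{317915}$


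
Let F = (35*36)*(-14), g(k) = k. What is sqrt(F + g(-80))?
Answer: 2*I*sqrt(4430) ≈ 133.12*I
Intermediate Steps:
F = -17640 (F = 1260*(-14) = -17640)
sqrt(F + g(-80)) = sqrt(-17640 - 80) = sqrt(-17720) = 2*I*sqrt(4430)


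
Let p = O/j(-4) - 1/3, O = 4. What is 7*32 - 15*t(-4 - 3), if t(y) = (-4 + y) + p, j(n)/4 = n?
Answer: 1591/4 ≈ 397.75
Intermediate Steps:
j(n) = 4*n
p = -7/12 (p = 4/((4*(-4))) - 1/3 = 4/(-16) - 1*⅓ = 4*(-1/16) - ⅓ = -¼ - ⅓ = -7/12 ≈ -0.58333)
t(y) = -55/12 + y (t(y) = (-4 + y) - 7/12 = -55/12 + y)
7*32 - 15*t(-4 - 3) = 7*32 - 15*(-55/12 + (-4 - 3)) = 224 - 15*(-55/12 - 7) = 224 - 15*(-139/12) = 224 + 695/4 = 1591/4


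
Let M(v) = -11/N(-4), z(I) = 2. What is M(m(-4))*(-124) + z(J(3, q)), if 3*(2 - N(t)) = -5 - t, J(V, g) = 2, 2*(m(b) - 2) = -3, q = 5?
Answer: 4106/7 ≈ 586.57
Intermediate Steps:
m(b) = ½ (m(b) = 2 + (½)*(-3) = 2 - 3/2 = ½)
N(t) = 11/3 + t/3 (N(t) = 2 - (-5 - t)/3 = 2 + (5/3 + t/3) = 11/3 + t/3)
M(v) = -33/7 (M(v) = -11/(11/3 + (⅓)*(-4)) = -11/(11/3 - 4/3) = -11/7/3 = -11*3/7 = -33/7)
M(m(-4))*(-124) + z(J(3, q)) = -33/7*(-124) + 2 = 4092/7 + 2 = 4106/7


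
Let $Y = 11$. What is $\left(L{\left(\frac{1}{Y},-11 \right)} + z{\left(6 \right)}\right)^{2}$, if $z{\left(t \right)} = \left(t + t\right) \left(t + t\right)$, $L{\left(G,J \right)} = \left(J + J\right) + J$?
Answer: $12321$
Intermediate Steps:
$L{\left(G,J \right)} = 3 J$ ($L{\left(G,J \right)} = 2 J + J = 3 J$)
$z{\left(t \right)} = 4 t^{2}$ ($z{\left(t \right)} = 2 t 2 t = 4 t^{2}$)
$\left(L{\left(\frac{1}{Y},-11 \right)} + z{\left(6 \right)}\right)^{2} = \left(3 \left(-11\right) + 4 \cdot 6^{2}\right)^{2} = \left(-33 + 4 \cdot 36\right)^{2} = \left(-33 + 144\right)^{2} = 111^{2} = 12321$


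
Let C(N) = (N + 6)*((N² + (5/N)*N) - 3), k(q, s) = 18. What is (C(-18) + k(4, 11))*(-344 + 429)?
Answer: -330990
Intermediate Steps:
C(N) = (2 + N²)*(6 + N) (C(N) = (6 + N)*((N² + 5) - 3) = (6 + N)*((5 + N²) - 3) = (6 + N)*(2 + N²) = (2 + N²)*(6 + N))
(C(-18) + k(4, 11))*(-344 + 429) = ((12 + (-18)³ + 2*(-18) + 6*(-18)²) + 18)*(-344 + 429) = ((12 - 5832 - 36 + 6*324) + 18)*85 = ((12 - 5832 - 36 + 1944) + 18)*85 = (-3912 + 18)*85 = -3894*85 = -330990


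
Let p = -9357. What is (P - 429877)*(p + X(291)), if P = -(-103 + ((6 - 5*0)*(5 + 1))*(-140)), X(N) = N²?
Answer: -31992663816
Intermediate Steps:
P = 5143 (P = -(-103 + ((6 - 1*0)*6)*(-140)) = -(-103 + ((6 + 0)*6)*(-140)) = -(-103 + (6*6)*(-140)) = -(-103 + 36*(-140)) = -(-103 - 5040) = -1*(-5143) = 5143)
(P - 429877)*(p + X(291)) = (5143 - 429877)*(-9357 + 291²) = -424734*(-9357 + 84681) = -424734*75324 = -31992663816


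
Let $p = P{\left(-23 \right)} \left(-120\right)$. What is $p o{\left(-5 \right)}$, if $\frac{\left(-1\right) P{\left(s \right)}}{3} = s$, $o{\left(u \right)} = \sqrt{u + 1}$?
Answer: $- 16560 i \approx - 16560.0 i$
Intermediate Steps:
$o{\left(u \right)} = \sqrt{1 + u}$
$P{\left(s \right)} = - 3 s$
$p = -8280$ ($p = \left(-3\right) \left(-23\right) \left(-120\right) = 69 \left(-120\right) = -8280$)
$p o{\left(-5 \right)} = - 8280 \sqrt{1 - 5} = - 8280 \sqrt{-4} = - 8280 \cdot 2 i = - 16560 i$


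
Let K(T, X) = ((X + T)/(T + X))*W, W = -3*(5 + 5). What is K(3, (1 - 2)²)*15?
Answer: -450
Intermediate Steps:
W = -30 (W = -3*10 = -30)
K(T, X) = -30 (K(T, X) = ((X + T)/(T + X))*(-30) = ((T + X)/(T + X))*(-30) = 1*(-30) = -30)
K(3, (1 - 2)²)*15 = -30*15 = -450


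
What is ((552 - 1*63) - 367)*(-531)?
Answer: -64782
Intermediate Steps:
((552 - 1*63) - 367)*(-531) = ((552 - 63) - 367)*(-531) = (489 - 367)*(-531) = 122*(-531) = -64782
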